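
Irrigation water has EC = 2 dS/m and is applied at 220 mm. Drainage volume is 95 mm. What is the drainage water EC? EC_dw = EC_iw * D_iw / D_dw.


EC_dw = EC_iw * D_iw / D_dw
EC_dw = 2 * 220 / 95
EC_dw = 440 / 95

4.6316 dS/m


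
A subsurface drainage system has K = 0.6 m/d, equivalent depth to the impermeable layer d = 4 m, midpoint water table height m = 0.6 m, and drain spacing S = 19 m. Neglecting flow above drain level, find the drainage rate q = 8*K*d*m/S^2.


q = 8*K*d*m/S^2
q = 8*0.6*4*0.6/19^2
q = 11.5200 / 361

0.0319 m/d


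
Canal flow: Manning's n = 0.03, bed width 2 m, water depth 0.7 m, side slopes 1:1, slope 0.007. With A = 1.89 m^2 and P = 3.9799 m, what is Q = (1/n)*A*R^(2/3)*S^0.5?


R = A/P = 1.89/3.9799 = 0.474886
Q = (1/0.03) * 1.89 * 0.474886^(2/3) * 0.007^0.5

3.2084 m^3/s


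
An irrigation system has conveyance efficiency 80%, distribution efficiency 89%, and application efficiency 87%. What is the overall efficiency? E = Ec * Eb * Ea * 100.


Ec = 0.8, Eb = 0.89, Ea = 0.87
E = 0.8 * 0.89 * 0.87 * 100 = 61.9440%

61.9440 %


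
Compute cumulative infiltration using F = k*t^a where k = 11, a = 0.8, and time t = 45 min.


F = k * t^a = 11 * 45^0.8
F = 11 * 21.016965

231.1866 mm


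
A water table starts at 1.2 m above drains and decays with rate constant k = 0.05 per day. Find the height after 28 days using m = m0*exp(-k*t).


m = m0 * exp(-k*t)
m = 1.2 * exp(-0.05 * 28)
m = 1.2 * exp(-1.4000)

0.2959 m


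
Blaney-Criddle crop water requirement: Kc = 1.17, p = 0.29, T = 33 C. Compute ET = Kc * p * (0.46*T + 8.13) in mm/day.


ET = Kc * p * (0.46*T + 8.13)
ET = 1.17 * 0.29 * (0.46*33 + 8.13)
ET = 1.17 * 0.29 * 23.3100

7.9091 mm/day


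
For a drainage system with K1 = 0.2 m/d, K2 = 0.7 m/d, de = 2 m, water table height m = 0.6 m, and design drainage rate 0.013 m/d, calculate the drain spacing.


S^2 = 8*K2*de*m/q + 4*K1*m^2/q
S^2 = 8*0.7*2*0.6/0.013 + 4*0.2*0.6^2/0.013
S = sqrt(539.0769)

23.2180 m


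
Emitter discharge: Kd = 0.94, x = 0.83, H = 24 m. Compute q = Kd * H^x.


q = Kd * H^x = 0.94 * 24^0.83 = 0.94 * 13.982194

13.1433 L/h


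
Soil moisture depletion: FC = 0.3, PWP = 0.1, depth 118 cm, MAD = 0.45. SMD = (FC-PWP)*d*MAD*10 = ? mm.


SMD = (FC - PWP) * d * MAD * 10
SMD = (0.3 - 0.1) * 118 * 0.45 * 10
SMD = 0.2000 * 118 * 0.45 * 10

106.2000 mm


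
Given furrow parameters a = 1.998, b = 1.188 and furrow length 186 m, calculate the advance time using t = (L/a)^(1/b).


t = (L/a)^(1/b)
t = (186/1.998)^(1/1.188)
t = 93.093093^(1/1.188)

45.4295 min


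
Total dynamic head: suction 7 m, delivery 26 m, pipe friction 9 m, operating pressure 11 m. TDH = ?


TDH = Hs + Hd + hf + Hp = 7 + 26 + 9 + 11 = 53

53 m


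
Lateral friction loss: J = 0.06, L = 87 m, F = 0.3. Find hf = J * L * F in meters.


hf = J * L * F = 0.06 * 87 * 0.3 = 1.5660 m

1.5660 m


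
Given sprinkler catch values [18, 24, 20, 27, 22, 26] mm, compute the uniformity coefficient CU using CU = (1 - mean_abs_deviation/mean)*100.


mean = 22.833333 mm
MAD = 2.833333 mm
CU = (1 - 2.833333/22.833333)*100

87.5912 %


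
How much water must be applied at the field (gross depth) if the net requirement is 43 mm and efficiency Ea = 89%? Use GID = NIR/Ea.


Ea = 89% = 0.89
GID = NIR / Ea = 43 / 0.89 = 48.3146 mm

48.3146 mm


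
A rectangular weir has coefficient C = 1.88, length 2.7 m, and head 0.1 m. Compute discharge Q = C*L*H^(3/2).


Q = C * L * H^(3/2) = 1.88 * 2.7 * 0.1^1.5 = 1.88 * 2.7 * 0.031623

0.1605 m^3/s


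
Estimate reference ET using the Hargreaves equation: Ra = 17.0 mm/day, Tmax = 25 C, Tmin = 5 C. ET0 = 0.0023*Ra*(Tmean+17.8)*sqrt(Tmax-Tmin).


Tmean = (Tmax + Tmin)/2 = (25 + 5)/2 = 15.0
ET0 = 0.0023 * 17.0 * (15.0 + 17.8) * sqrt(25 - 5)
ET0 = 0.0023 * 17.0 * 32.8 * 4.472136

5.7354 mm/day


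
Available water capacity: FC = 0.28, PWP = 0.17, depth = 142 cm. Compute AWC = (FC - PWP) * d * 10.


AWC = (FC - PWP) * d * 10
AWC = (0.28 - 0.17) * 142 * 10
AWC = 0.1100 * 142 * 10

156.2000 mm


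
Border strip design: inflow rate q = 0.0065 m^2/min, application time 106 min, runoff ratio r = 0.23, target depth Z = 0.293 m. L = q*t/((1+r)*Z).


L = q*t/((1+r)*Z)
L = 0.0065*106/((1+0.23)*0.293)
L = 0.689/0.36039

1.9118 m


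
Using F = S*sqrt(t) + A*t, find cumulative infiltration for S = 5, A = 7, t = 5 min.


F = S*sqrt(t) + A*t
F = 5*sqrt(5) + 7*5
F = 5*2.236068 + 35

46.1803 mm


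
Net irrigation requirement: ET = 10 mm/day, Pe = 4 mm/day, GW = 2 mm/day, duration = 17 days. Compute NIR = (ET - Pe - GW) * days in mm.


Daily deficit = ET - Pe - GW = 10 - 4 - 2 = 4 mm/day
NIR = 4 * 17 = 68 mm

68.0000 mm


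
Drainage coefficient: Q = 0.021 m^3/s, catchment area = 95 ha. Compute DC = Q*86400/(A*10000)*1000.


DC = Q * 86400 / (A * 10000) * 1000
DC = 0.021 * 86400 / (95 * 10000) * 1000
DC = 1814400.0000 / 950000

1.9099 mm/day


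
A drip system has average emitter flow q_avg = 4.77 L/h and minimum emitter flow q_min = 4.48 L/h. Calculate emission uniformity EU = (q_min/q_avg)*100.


EU = (q_min/q_avg)*100 = (4.48/4.77)*100 = 93.9203%

93.9203 %


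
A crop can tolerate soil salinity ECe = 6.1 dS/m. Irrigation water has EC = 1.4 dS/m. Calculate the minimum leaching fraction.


LR = ECiw / (5*ECe - ECiw)
LR = 1.4 / (5*6.1 - 1.4)
LR = 1.4 / 29.1000

0.0481


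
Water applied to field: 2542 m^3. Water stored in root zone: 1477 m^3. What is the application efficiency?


Ea = V_root / V_field * 100 = 1477 / 2542 * 100 = 58.1039%

58.1039 %


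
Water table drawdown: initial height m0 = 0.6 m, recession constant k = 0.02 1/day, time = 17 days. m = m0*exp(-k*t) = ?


m = m0 * exp(-k*t)
m = 0.6 * exp(-0.02 * 17)
m = 0.6 * exp(-0.3400)

0.4271 m


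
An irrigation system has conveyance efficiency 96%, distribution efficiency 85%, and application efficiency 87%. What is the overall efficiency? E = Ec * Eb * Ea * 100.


Ec = 0.96, Eb = 0.85, Ea = 0.87
E = 0.96 * 0.85 * 0.87 * 100 = 70.9920%

70.9920 %


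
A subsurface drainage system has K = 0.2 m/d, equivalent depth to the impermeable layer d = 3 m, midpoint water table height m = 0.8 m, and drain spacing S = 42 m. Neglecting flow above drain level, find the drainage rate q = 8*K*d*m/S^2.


q = 8*K*d*m/S^2
q = 8*0.2*3*0.8/42^2
q = 3.8400 / 1764

0.0022 m/d


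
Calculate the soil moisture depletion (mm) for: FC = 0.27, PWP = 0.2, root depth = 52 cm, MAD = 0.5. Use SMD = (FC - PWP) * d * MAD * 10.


SMD = (FC - PWP) * d * MAD * 10
SMD = (0.27 - 0.2) * 52 * 0.5 * 10
SMD = 0.0700 * 52 * 0.5 * 10

18.2000 mm


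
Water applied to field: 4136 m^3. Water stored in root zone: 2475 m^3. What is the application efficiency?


Ea = V_root / V_field * 100 = 2475 / 4136 * 100 = 59.8404%

59.8404 %


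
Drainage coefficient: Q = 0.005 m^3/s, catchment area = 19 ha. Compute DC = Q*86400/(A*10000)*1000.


DC = Q * 86400 / (A * 10000) * 1000
DC = 0.005 * 86400 / (19 * 10000) * 1000
DC = 432000.0000 / 190000

2.2737 mm/day


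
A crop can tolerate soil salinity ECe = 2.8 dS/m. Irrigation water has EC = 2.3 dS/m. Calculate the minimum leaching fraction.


LR = ECiw / (5*ECe - ECiw)
LR = 2.3 / (5*2.8 - 2.3)
LR = 2.3 / 11.7000

0.1966


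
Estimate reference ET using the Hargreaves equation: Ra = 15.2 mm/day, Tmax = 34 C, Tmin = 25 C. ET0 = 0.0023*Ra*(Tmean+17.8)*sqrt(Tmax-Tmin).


Tmean = (Tmax + Tmin)/2 = (34 + 25)/2 = 29.5
ET0 = 0.0023 * 15.2 * (29.5 + 17.8) * sqrt(34 - 25)
ET0 = 0.0023 * 15.2 * 47.3 * 3.000000

4.9608 mm/day


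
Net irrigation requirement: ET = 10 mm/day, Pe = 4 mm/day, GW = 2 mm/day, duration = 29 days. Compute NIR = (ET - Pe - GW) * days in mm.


Daily deficit = ET - Pe - GW = 10 - 4 - 2 = 4 mm/day
NIR = 4 * 29 = 116 mm

116.0000 mm


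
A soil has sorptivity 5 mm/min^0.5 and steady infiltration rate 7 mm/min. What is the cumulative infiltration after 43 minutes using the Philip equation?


F = S*sqrt(t) + A*t
F = 5*sqrt(43) + 7*43
F = 5*6.557439 + 301

333.7872 mm


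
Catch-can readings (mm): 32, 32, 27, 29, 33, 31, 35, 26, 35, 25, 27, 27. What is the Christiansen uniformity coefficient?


mean = 29.916667 mm
MAD = 3.083333 mm
CU = (1 - 3.083333/29.916667)*100

89.6936 %


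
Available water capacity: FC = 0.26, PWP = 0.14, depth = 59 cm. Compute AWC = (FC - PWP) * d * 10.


AWC = (FC - PWP) * d * 10
AWC = (0.26 - 0.14) * 59 * 10
AWC = 0.1200 * 59 * 10

70.8000 mm


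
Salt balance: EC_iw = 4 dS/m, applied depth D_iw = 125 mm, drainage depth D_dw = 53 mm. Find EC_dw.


EC_dw = EC_iw * D_iw / D_dw
EC_dw = 4 * 125 / 53
EC_dw = 500 / 53

9.4340 dS/m


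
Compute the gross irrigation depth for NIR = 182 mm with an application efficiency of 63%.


Ea = 63% = 0.63
GID = NIR / Ea = 182 / 0.63 = 288.8889 mm

288.8889 mm


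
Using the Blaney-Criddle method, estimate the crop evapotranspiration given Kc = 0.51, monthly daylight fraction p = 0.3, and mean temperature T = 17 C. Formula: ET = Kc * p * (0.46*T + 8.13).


ET = Kc * p * (0.46*T + 8.13)
ET = 0.51 * 0.3 * (0.46*17 + 8.13)
ET = 0.51 * 0.3 * 15.9500

2.4404 mm/day


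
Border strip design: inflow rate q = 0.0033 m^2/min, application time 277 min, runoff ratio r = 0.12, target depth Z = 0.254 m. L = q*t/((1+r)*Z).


L = q*t/((1+r)*Z)
L = 0.0033*277/((1+0.12)*0.254)
L = 0.9141/0.28448

3.2132 m


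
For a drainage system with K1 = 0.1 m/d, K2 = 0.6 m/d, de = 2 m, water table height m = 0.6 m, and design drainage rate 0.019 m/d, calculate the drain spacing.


S^2 = 8*K2*de*m/q + 4*K1*m^2/q
S^2 = 8*0.6*2*0.6/0.019 + 4*0.1*0.6^2/0.019
S = sqrt(310.7368)

17.6277 m


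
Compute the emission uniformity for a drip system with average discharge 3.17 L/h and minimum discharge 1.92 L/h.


EU = (q_min/q_avg)*100 = (1.92/3.17)*100 = 60.5678%

60.5678 %


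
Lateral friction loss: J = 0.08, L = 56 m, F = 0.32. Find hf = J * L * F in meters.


hf = J * L * F = 0.08 * 56 * 0.32 = 1.4336 m

1.4336 m


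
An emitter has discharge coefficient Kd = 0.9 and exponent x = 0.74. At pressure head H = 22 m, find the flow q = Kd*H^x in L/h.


q = Kd * H^x = 0.9 * 22^0.74 = 0.9 * 9.849015

8.8641 L/h


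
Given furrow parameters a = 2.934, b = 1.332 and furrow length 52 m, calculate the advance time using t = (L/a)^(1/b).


t = (L/a)^(1/b)
t = (52/2.934)^(1/1.332)
t = 17.723245^(1/1.332)

8.6565 min


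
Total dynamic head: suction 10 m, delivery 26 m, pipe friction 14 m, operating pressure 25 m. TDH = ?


TDH = Hs + Hd + hf + Hp = 10 + 26 + 14 + 25 = 75

75 m


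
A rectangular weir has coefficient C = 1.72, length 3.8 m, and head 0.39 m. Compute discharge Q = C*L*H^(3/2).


Q = C * L * H^(3/2) = 1.72 * 3.8 * 0.39^1.5 = 1.72 * 3.8 * 0.243555

1.5919 m^3/s


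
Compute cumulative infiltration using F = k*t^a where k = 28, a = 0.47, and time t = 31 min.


F = k * t^a = 28 * 31^0.47
F = 28 * 5.022732

140.6365 mm


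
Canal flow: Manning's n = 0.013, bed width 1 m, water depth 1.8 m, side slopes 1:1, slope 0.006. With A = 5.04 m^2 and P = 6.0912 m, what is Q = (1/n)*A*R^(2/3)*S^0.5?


R = A/P = 5.04/6.0912 = 0.827423
Q = (1/0.013) * 5.04 * 0.827423^(2/3) * 0.006^0.5

26.4676 m^3/s


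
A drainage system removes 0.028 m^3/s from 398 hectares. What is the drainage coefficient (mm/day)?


DC = Q * 86400 / (A * 10000) * 1000
DC = 0.028 * 86400 / (398 * 10000) * 1000
DC = 2419200.0000 / 3980000

0.6078 mm/day


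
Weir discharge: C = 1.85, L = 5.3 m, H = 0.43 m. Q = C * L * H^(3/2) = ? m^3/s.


Q = C * L * H^(3/2) = 1.85 * 5.3 * 0.43^1.5 = 1.85 * 5.3 * 0.281970

2.7647 m^3/s


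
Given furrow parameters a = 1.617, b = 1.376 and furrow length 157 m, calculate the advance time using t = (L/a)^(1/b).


t = (L/a)^(1/b)
t = (157/1.617)^(1/1.376)
t = 97.093383^(1/1.376)

27.8086 min


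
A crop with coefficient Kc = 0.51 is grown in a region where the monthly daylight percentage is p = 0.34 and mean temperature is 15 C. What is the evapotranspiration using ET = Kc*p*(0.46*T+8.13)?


ET = Kc * p * (0.46*T + 8.13)
ET = 0.51 * 0.34 * (0.46*15 + 8.13)
ET = 0.51 * 0.34 * 15.0300

2.6062 mm/day


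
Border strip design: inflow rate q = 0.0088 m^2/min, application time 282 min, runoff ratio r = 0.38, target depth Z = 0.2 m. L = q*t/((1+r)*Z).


L = q*t/((1+r)*Z)
L = 0.0088*282/((1+0.38)*0.2)
L = 2.4816/0.276

8.9913 m


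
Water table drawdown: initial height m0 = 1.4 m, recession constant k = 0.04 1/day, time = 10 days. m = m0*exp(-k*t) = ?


m = m0 * exp(-k*t)
m = 1.4 * exp(-0.04 * 10)
m = 1.4 * exp(-0.4000)

0.9384 m


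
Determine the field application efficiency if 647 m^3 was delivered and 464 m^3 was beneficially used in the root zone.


Ea = V_root / V_field * 100 = 464 / 647 * 100 = 71.7156%

71.7156 %


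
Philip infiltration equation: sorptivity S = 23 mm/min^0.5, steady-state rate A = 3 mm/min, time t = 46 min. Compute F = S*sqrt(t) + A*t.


F = S*sqrt(t) + A*t
F = 23*sqrt(46) + 3*46
F = 23*6.782330 + 138

293.9936 mm


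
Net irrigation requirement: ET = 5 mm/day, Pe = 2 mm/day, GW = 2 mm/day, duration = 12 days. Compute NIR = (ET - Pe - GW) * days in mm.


Daily deficit = ET - Pe - GW = 5 - 2 - 2 = 1 mm/day
NIR = 1 * 12 = 12 mm

12.0000 mm


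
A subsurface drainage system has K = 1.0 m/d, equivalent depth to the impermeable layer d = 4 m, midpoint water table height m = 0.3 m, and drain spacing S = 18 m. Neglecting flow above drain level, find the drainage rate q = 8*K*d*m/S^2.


q = 8*K*d*m/S^2
q = 8*1.0*4*0.3/18^2
q = 9.6000 / 324

0.0296 m/d


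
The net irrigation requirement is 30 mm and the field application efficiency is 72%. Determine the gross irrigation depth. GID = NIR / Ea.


Ea = 72% = 0.72
GID = NIR / Ea = 30 / 0.72 = 41.6667 mm

41.6667 mm


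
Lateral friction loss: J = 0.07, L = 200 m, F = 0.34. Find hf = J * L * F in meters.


hf = J * L * F = 0.07 * 200 * 0.34 = 4.7600 m

4.7600 m


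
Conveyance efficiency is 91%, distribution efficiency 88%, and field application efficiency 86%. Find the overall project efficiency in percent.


Ec = 0.91, Eb = 0.88, Ea = 0.86
E = 0.91 * 0.88 * 0.86 * 100 = 68.8688%

68.8688 %


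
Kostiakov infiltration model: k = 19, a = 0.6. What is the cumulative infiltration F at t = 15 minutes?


F = k * t^a = 19 * 15^0.6
F = 19 * 5.077556

96.4736 mm


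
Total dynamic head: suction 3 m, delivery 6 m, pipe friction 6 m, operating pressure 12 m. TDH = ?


TDH = Hs + Hd + hf + Hp = 3 + 6 + 6 + 12 = 27

27 m


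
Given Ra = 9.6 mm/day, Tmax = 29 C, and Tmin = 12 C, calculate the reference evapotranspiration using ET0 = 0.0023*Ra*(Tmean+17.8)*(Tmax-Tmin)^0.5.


Tmean = (Tmax + Tmin)/2 = (29 + 12)/2 = 20.5
ET0 = 0.0023 * 9.6 * (20.5 + 17.8) * sqrt(29 - 12)
ET0 = 0.0023 * 9.6 * 38.3 * 4.123106

3.4868 mm/day


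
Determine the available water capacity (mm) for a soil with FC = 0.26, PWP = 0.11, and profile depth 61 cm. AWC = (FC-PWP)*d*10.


AWC = (FC - PWP) * d * 10
AWC = (0.26 - 0.11) * 61 * 10
AWC = 0.1500 * 61 * 10

91.5000 mm


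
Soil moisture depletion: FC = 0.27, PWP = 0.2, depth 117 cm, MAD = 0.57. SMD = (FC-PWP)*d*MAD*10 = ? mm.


SMD = (FC - PWP) * d * MAD * 10
SMD = (0.27 - 0.2) * 117 * 0.57 * 10
SMD = 0.0700 * 117 * 0.57 * 10

46.6830 mm


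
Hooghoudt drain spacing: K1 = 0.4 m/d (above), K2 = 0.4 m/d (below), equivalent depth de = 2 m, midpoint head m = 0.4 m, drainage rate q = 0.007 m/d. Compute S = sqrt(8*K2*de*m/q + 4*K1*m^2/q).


S^2 = 8*K2*de*m/q + 4*K1*m^2/q
S^2 = 8*0.4*2*0.4/0.007 + 4*0.4*0.4^2/0.007
S = sqrt(402.2857)

20.0571 m


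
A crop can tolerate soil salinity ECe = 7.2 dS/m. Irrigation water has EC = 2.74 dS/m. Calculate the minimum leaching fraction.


LR = ECiw / (5*ECe - ECiw)
LR = 2.74 / (5*7.2 - 2.74)
LR = 2.74 / 33.2600

0.0824


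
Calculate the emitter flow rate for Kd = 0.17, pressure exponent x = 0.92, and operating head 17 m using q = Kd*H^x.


q = Kd * H^x = 0.17 * 17^0.92 = 0.17 * 13.552300

2.3039 L/h


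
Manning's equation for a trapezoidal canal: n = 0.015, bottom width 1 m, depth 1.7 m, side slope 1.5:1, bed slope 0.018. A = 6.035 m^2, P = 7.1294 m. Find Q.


R = A/P = 6.035/7.1294 = 0.846495
Q = (1/0.015) * 6.035 * 0.846495^(2/3) * 0.018^0.5

48.3028 m^3/s


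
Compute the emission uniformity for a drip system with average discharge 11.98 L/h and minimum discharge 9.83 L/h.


EU = (q_min/q_avg)*100 = (9.83/11.98)*100 = 82.0534%

82.0534 %


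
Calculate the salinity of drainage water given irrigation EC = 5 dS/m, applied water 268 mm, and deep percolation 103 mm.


EC_dw = EC_iw * D_iw / D_dw
EC_dw = 5 * 268 / 103
EC_dw = 1340 / 103

13.0097 dS/m


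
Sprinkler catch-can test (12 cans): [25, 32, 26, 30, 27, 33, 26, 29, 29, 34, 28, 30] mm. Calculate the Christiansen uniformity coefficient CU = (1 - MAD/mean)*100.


mean = 29.083333 mm
MAD = 2.263889 mm
CU = (1 - 2.263889/29.083333)*100

92.2159 %


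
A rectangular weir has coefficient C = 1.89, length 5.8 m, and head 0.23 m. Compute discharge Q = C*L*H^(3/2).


Q = C * L * H^(3/2) = 1.89 * 5.8 * 0.23^1.5 = 1.89 * 5.8 * 0.110304

1.2092 m^3/s


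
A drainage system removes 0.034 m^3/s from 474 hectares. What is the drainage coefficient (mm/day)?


DC = Q * 86400 / (A * 10000) * 1000
DC = 0.034 * 86400 / (474 * 10000) * 1000
DC = 2937600.0000 / 4740000

0.6197 mm/day


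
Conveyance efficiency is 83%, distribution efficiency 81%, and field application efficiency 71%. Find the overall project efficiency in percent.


Ec = 0.83, Eb = 0.81, Ea = 0.71
E = 0.83 * 0.81 * 0.71 * 100 = 47.7333%

47.7333 %


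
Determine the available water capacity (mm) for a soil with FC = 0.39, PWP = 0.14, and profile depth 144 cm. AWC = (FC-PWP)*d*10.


AWC = (FC - PWP) * d * 10
AWC = (0.39 - 0.14) * 144 * 10
AWC = 0.2500 * 144 * 10

360.0000 mm


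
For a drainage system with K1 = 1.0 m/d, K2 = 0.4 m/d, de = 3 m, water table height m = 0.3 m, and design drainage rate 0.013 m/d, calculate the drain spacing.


S^2 = 8*K2*de*m/q + 4*K1*m^2/q
S^2 = 8*0.4*3*0.3/0.013 + 4*1.0*0.3^2/0.013
S = sqrt(249.2308)

15.7870 m


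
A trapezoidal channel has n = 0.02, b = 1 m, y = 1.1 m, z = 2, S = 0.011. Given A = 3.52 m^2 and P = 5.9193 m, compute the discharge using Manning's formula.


R = A/P = 3.52/5.9193 = 0.594665
Q = (1/0.02) * 3.52 * 0.594665^(2/3) * 0.011^0.5

13.0534 m^3/s


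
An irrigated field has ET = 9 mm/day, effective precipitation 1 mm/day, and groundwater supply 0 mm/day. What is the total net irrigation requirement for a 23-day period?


Daily deficit = ET - Pe - GW = 9 - 1 - 0 = 8 mm/day
NIR = 8 * 23 = 184 mm

184.0000 mm


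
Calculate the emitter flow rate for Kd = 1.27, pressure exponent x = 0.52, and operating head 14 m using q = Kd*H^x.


q = Kd * H^x = 1.27 * 14^0.52 = 1.27 * 3.944451

5.0095 L/h


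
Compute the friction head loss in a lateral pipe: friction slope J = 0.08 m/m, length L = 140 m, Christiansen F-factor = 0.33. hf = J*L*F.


hf = J * L * F = 0.08 * 140 * 0.33 = 3.6960 m

3.6960 m


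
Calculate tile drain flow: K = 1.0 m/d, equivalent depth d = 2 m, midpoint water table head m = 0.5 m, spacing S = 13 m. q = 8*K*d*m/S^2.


q = 8*K*d*m/S^2
q = 8*1.0*2*0.5/13^2
q = 8.0000 / 169

0.0473 m/d


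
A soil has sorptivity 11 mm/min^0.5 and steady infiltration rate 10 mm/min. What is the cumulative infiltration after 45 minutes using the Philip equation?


F = S*sqrt(t) + A*t
F = 11*sqrt(45) + 10*45
F = 11*6.708204 + 450

523.7902 mm


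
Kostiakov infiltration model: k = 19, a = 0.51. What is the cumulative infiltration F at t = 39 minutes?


F = k * t^a = 19 * 39^0.51
F = 19 * 6.478030

123.0826 mm


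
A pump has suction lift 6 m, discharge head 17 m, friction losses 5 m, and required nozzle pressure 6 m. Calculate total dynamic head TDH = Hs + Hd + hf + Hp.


TDH = Hs + Hd + hf + Hp = 6 + 17 + 5 + 6 = 34

34 m


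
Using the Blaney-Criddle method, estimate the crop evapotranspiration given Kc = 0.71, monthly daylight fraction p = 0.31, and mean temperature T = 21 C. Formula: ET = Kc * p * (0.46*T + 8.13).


ET = Kc * p * (0.46*T + 8.13)
ET = 0.71 * 0.31 * (0.46*21 + 8.13)
ET = 0.71 * 0.31 * 17.7900

3.9156 mm/day


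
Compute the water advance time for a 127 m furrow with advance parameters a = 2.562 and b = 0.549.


t = (L/a)^(1/b)
t = (127/2.562)^(1/0.549)
t = 49.570648^(1/0.549)

1224.1674 min


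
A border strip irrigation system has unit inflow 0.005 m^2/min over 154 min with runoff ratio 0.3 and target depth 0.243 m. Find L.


L = q*t/((1+r)*Z)
L = 0.005*154/((1+0.3)*0.243)
L = 0.77/0.3159

2.4375 m


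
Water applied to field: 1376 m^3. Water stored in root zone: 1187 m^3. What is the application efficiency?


Ea = V_root / V_field * 100 = 1187 / 1376 * 100 = 86.2645%

86.2645 %


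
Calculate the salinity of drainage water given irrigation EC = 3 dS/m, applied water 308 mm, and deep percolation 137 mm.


EC_dw = EC_iw * D_iw / D_dw
EC_dw = 3 * 308 / 137
EC_dw = 924 / 137

6.7445 dS/m


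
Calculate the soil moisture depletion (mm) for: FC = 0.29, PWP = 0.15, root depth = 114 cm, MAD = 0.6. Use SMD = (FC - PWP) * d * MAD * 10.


SMD = (FC - PWP) * d * MAD * 10
SMD = (0.29 - 0.15) * 114 * 0.6 * 10
SMD = 0.1400 * 114 * 0.6 * 10

95.7600 mm


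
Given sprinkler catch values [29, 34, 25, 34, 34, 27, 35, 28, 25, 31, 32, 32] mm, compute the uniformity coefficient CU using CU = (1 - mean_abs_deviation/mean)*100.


mean = 30.500000 mm
MAD = 3.083333 mm
CU = (1 - 3.083333/30.500000)*100

89.8907 %


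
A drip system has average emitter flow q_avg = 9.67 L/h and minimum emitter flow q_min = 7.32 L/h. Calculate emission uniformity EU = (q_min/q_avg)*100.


EU = (q_min/q_avg)*100 = (7.32/9.67)*100 = 75.6980%

75.6980 %


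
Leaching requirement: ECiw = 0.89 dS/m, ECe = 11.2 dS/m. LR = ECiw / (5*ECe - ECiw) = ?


LR = ECiw / (5*ECe - ECiw)
LR = 0.89 / (5*11.2 - 0.89)
LR = 0.89 / 55.1100

0.0161


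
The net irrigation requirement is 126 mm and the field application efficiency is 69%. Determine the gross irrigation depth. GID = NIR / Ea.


Ea = 69% = 0.69
GID = NIR / Ea = 126 / 0.69 = 182.6087 mm

182.6087 mm


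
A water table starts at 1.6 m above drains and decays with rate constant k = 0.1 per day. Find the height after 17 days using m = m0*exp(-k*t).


m = m0 * exp(-k*t)
m = 1.6 * exp(-0.1 * 17)
m = 1.6 * exp(-1.7000)

0.2923 m


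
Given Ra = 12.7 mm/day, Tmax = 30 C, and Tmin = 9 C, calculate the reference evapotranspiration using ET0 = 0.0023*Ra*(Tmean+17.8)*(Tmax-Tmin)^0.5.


Tmean = (Tmax + Tmin)/2 = (30 + 9)/2 = 19.5
ET0 = 0.0023 * 12.7 * (19.5 + 17.8) * sqrt(30 - 9)
ET0 = 0.0023 * 12.7 * 37.3 * 4.582576

4.9929 mm/day


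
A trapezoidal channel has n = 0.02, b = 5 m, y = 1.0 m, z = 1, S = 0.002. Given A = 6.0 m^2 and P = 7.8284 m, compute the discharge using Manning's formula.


R = A/P = 6.0/7.8284 = 0.766440
Q = (1/0.02) * 6.0 * 0.766440^(2/3) * 0.002^0.5

11.2363 m^3/s


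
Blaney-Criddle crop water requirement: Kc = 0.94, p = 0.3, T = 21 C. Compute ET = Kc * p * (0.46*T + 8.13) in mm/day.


ET = Kc * p * (0.46*T + 8.13)
ET = 0.94 * 0.3 * (0.46*21 + 8.13)
ET = 0.94 * 0.3 * 17.7900

5.0168 mm/day


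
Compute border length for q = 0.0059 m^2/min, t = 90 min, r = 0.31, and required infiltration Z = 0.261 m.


L = q*t/((1+r)*Z)
L = 0.0059*90/((1+0.31)*0.261)
L = 0.531/0.34191

1.5530 m


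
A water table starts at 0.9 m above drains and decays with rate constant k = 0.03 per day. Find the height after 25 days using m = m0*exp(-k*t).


m = m0 * exp(-k*t)
m = 0.9 * exp(-0.03 * 25)
m = 0.9 * exp(-0.7500)

0.4251 m


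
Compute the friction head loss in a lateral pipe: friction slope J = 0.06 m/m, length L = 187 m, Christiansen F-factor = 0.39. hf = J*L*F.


hf = J * L * F = 0.06 * 187 * 0.39 = 4.3758 m

4.3758 m


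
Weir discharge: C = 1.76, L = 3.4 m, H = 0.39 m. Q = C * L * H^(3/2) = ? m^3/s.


Q = C * L * H^(3/2) = 1.76 * 3.4 * 0.39^1.5 = 1.76 * 3.4 * 0.243555

1.4574 m^3/s


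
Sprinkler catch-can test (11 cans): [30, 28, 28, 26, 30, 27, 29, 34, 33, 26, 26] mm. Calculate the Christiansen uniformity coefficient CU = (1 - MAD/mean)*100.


mean = 28.818182 mm
MAD = 2.165289 mm
CU = (1 - 2.165289/28.818182)*100

92.4864 %


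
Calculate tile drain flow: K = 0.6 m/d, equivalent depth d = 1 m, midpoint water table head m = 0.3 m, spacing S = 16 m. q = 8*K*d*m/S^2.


q = 8*K*d*m/S^2
q = 8*0.6*1*0.3/16^2
q = 1.4400 / 256

0.0056 m/d


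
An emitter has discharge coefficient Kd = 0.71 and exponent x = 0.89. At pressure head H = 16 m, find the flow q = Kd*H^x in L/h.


q = Kd * H^x = 0.71 * 16^0.89 = 0.71 * 11.794154

8.3738 L/h


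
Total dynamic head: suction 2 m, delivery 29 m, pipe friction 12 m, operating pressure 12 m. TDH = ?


TDH = Hs + Hd + hf + Hp = 2 + 29 + 12 + 12 = 55

55 m


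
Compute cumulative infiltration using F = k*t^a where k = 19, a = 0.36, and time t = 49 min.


F = k * t^a = 19 * 49^0.36
F = 19 * 4.059482

77.1302 mm


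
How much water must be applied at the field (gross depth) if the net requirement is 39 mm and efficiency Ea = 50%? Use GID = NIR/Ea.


Ea = 50% = 0.5
GID = NIR / Ea = 39 / 0.5 = 78.0000 mm

78.0000 mm


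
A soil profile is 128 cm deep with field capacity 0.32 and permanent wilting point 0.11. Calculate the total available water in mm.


AWC = (FC - PWP) * d * 10
AWC = (0.32 - 0.11) * 128 * 10
AWC = 0.2100 * 128 * 10

268.8000 mm


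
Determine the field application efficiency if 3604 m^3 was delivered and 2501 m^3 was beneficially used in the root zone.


Ea = V_root / V_field * 100 = 2501 / 3604 * 100 = 69.3951%

69.3951 %


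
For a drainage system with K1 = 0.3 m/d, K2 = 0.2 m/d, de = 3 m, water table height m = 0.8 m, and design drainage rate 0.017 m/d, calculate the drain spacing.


S^2 = 8*K2*de*m/q + 4*K1*m^2/q
S^2 = 8*0.2*3*0.8/0.017 + 4*0.3*0.8^2/0.017
S = sqrt(271.0588)

16.4639 m


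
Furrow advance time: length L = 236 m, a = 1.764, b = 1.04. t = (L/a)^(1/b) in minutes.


t = (L/a)^(1/b)
t = (236/1.764)^(1/1.04)
t = 133.786848^(1/1.04)

110.8226 min


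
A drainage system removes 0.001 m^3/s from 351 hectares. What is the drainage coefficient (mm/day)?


DC = Q * 86400 / (A * 10000) * 1000
DC = 0.001 * 86400 / (351 * 10000) * 1000
DC = 86400.0000 / 3510000

0.0246 mm/day


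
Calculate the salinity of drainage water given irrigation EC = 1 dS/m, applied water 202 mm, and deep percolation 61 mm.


EC_dw = EC_iw * D_iw / D_dw
EC_dw = 1 * 202 / 61
EC_dw = 202 / 61

3.3115 dS/m


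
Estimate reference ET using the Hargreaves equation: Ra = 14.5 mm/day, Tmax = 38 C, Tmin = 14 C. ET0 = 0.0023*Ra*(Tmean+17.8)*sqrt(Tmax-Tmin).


Tmean = (Tmax + Tmin)/2 = (38 + 14)/2 = 26.0
ET0 = 0.0023 * 14.5 * (26.0 + 17.8) * sqrt(38 - 14)
ET0 = 0.0023 * 14.5 * 43.8 * 4.898979

7.1561 mm/day


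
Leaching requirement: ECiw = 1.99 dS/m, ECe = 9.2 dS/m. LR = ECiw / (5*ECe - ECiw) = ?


LR = ECiw / (5*ECe - ECiw)
LR = 1.99 / (5*9.2 - 1.99)
LR = 1.99 / 44.0100

0.0452


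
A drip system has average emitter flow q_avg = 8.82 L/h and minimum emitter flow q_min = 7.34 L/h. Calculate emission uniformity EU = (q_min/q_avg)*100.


EU = (q_min/q_avg)*100 = (7.34/8.82)*100 = 83.2200%

83.2200 %


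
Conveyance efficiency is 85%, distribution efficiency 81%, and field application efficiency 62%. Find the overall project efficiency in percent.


Ec = 0.85, Eb = 0.81, Ea = 0.62
E = 0.85 * 0.81 * 0.62 * 100 = 42.6870%

42.6870 %


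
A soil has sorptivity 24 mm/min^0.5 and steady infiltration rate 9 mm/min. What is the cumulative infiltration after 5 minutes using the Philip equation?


F = S*sqrt(t) + A*t
F = 24*sqrt(5) + 9*5
F = 24*2.236068 + 45

98.6656 mm


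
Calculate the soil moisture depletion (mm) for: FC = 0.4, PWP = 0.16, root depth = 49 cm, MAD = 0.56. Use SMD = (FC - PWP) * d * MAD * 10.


SMD = (FC - PWP) * d * MAD * 10
SMD = (0.4 - 0.16) * 49 * 0.56 * 10
SMD = 0.2400 * 49 * 0.56 * 10

65.8560 mm


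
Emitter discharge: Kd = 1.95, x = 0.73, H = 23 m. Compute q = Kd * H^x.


q = Kd * H^x = 1.95 * 23^0.73 = 1.95 * 9.864188

19.2352 L/h


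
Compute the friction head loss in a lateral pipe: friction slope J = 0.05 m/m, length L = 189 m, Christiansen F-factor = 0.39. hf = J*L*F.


hf = J * L * F = 0.05 * 189 * 0.39 = 3.6855 m

3.6855 m


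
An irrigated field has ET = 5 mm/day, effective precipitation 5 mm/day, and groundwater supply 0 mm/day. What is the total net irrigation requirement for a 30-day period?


Daily deficit = ET - Pe - GW = 5 - 5 - 0 = 0 mm/day
NIR = 0 * 30 = 0 mm

0 mm


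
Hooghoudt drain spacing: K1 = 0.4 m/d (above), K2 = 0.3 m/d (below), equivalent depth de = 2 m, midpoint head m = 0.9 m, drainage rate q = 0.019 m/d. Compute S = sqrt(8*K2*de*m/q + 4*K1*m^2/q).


S^2 = 8*K2*de*m/q + 4*K1*m^2/q
S^2 = 8*0.3*2*0.9/0.019 + 4*0.4*0.9^2/0.019
S = sqrt(295.5789)

17.1924 m


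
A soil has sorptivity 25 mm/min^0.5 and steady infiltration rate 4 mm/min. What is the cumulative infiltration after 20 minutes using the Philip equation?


F = S*sqrt(t) + A*t
F = 25*sqrt(20) + 4*20
F = 25*4.472136 + 80

191.8034 mm


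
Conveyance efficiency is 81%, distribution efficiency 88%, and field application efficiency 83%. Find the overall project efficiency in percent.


Ec = 0.81, Eb = 0.88, Ea = 0.83
E = 0.81 * 0.88 * 0.83 * 100 = 59.1624%

59.1624 %


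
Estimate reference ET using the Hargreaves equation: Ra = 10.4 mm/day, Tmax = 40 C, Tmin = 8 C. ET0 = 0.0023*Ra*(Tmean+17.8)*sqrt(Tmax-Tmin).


Tmean = (Tmax + Tmin)/2 = (40 + 8)/2 = 24.0
ET0 = 0.0023 * 10.4 * (24.0 + 17.8) * sqrt(40 - 8)
ET0 = 0.0023 * 10.4 * 41.8 * 5.656854

5.6560 mm/day


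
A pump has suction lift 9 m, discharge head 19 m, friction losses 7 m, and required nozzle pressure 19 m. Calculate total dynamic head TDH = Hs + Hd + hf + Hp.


TDH = Hs + Hd + hf + Hp = 9 + 19 + 7 + 19 = 54

54 m


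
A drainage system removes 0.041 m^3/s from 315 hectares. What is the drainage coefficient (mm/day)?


DC = Q * 86400 / (A * 10000) * 1000
DC = 0.041 * 86400 / (315 * 10000) * 1000
DC = 3542400.0000 / 3150000

1.1246 mm/day


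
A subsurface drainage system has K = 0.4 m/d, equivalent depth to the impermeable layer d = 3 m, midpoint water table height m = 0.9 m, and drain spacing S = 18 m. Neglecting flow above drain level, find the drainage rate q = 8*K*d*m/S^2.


q = 8*K*d*m/S^2
q = 8*0.4*3*0.9/18^2
q = 8.6400 / 324

0.0267 m/d


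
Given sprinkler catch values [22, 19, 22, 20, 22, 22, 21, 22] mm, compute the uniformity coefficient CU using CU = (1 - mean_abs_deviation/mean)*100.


mean = 21.250000 mm
MAD = 0.937500 mm
CU = (1 - 0.937500/21.250000)*100

95.5882 %


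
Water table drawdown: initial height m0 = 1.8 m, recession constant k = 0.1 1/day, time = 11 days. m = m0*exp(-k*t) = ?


m = m0 * exp(-k*t)
m = 1.8 * exp(-0.1 * 11)
m = 1.8 * exp(-1.1000)

0.5992 m


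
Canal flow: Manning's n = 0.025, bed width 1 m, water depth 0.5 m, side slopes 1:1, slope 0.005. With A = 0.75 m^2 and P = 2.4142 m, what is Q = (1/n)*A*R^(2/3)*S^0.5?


R = A/P = 0.75/2.4142 = 0.310662
Q = (1/0.025) * 0.75 * 0.310662^(2/3) * 0.005^0.5

0.9730 m^3/s


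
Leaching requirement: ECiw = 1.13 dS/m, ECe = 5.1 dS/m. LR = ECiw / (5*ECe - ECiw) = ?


LR = ECiw / (5*ECe - ECiw)
LR = 1.13 / (5*5.1 - 1.13)
LR = 1.13 / 24.3700

0.0464


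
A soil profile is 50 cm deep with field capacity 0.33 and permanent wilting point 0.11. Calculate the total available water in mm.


AWC = (FC - PWP) * d * 10
AWC = (0.33 - 0.11) * 50 * 10
AWC = 0.2200 * 50 * 10

110.0000 mm


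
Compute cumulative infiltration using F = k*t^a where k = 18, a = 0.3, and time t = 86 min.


F = k * t^a = 18 * 86^0.3
F = 18 * 3.804955

68.4892 mm


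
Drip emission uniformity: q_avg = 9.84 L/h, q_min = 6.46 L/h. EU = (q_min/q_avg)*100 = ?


EU = (q_min/q_avg)*100 = (6.46/9.84)*100 = 65.6504%

65.6504 %


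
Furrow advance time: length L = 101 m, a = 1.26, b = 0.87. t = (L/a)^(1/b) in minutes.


t = (L/a)^(1/b)
t = (101/1.26)^(1/0.87)
t = 80.158730^(1/0.87)

154.3296 min


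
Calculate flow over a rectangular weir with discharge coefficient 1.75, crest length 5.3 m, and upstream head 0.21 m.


Q = C * L * H^(3/2) = 1.75 * 5.3 * 0.21^1.5 = 1.75 * 5.3 * 0.096234

0.8926 m^3/s


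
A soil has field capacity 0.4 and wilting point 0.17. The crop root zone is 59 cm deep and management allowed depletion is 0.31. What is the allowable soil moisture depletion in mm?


SMD = (FC - PWP) * d * MAD * 10
SMD = (0.4 - 0.17) * 59 * 0.31 * 10
SMD = 0.2300 * 59 * 0.31 * 10

42.0670 mm


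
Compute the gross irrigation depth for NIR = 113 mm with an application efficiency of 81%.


Ea = 81% = 0.81
GID = NIR / Ea = 113 / 0.81 = 139.5062 mm

139.5062 mm


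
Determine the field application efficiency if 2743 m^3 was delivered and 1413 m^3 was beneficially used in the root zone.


Ea = V_root / V_field * 100 = 1413 / 2743 * 100 = 51.5129%

51.5129 %


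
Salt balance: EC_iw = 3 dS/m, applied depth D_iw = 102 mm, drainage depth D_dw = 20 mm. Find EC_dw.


EC_dw = EC_iw * D_iw / D_dw
EC_dw = 3 * 102 / 20
EC_dw = 306 / 20

15.3000 dS/m


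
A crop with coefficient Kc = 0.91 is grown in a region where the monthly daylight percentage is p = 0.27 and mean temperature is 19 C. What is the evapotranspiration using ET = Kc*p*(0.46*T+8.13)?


ET = Kc * p * (0.46*T + 8.13)
ET = 0.91 * 0.27 * (0.46*19 + 8.13)
ET = 0.91 * 0.27 * 16.8700

4.1450 mm/day


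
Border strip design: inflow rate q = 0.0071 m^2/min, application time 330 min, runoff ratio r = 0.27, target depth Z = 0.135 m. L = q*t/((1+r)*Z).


L = q*t/((1+r)*Z)
L = 0.0071*330/((1+0.27)*0.135)
L = 2.343/0.17145

13.6658 m


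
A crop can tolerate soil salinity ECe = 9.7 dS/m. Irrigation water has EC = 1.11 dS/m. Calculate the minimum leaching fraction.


LR = ECiw / (5*ECe - ECiw)
LR = 1.11 / (5*9.7 - 1.11)
LR = 1.11 / 47.3900

0.0234


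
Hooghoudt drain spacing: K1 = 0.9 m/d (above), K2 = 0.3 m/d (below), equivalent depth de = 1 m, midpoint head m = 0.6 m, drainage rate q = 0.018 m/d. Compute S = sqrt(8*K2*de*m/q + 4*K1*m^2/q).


S^2 = 8*K2*de*m/q + 4*K1*m^2/q
S^2 = 8*0.3*1*0.6/0.018 + 4*0.9*0.6^2/0.018
S = sqrt(152.0000)

12.3288 m


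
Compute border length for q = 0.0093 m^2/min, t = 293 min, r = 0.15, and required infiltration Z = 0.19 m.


L = q*t/((1+r)*Z)
L = 0.0093*293/((1+0.15)*0.19)
L = 2.7249/0.2185

12.4709 m


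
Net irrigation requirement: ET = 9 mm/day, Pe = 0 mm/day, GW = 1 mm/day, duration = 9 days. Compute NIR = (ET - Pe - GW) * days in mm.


Daily deficit = ET - Pe - GW = 9 - 0 - 1 = 8 mm/day
NIR = 8 * 9 = 72 mm

72.0000 mm


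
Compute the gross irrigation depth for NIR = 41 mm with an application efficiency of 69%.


Ea = 69% = 0.69
GID = NIR / Ea = 41 / 0.69 = 59.4203 mm

59.4203 mm


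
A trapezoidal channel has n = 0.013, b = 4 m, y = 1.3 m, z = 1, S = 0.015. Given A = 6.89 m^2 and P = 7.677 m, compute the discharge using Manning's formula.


R = A/P = 6.89/7.677 = 0.897486
Q = (1/0.013) * 6.89 * 0.897486^(2/3) * 0.015^0.5

60.3958 m^3/s


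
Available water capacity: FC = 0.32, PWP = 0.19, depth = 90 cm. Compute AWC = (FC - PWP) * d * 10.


AWC = (FC - PWP) * d * 10
AWC = (0.32 - 0.19) * 90 * 10
AWC = 0.1300 * 90 * 10

117.0000 mm


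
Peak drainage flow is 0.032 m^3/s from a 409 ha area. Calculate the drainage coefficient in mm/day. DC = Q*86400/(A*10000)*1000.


DC = Q * 86400 / (A * 10000) * 1000
DC = 0.032 * 86400 / (409 * 10000) * 1000
DC = 2764800.0000 / 4090000

0.6760 mm/day


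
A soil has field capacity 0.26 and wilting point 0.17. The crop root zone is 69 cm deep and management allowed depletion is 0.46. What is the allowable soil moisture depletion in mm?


SMD = (FC - PWP) * d * MAD * 10
SMD = (0.26 - 0.17) * 69 * 0.46 * 10
SMD = 0.0900 * 69 * 0.46 * 10

28.5660 mm


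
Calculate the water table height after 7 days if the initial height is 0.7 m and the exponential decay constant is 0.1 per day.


m = m0 * exp(-k*t)
m = 0.7 * exp(-0.1 * 7)
m = 0.7 * exp(-0.7000)

0.3476 m


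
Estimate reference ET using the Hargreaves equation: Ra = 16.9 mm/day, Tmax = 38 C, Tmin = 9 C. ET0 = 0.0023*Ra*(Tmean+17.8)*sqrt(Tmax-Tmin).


Tmean = (Tmax + Tmin)/2 = (38 + 9)/2 = 23.5
ET0 = 0.0023 * 16.9 * (23.5 + 17.8) * sqrt(38 - 9)
ET0 = 0.0023 * 16.9 * 41.3 * 5.385165

8.6450 mm/day


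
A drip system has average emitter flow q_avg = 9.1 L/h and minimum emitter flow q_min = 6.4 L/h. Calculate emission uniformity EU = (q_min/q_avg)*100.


EU = (q_min/q_avg)*100 = (6.4/9.1)*100 = 70.3297%

70.3297 %


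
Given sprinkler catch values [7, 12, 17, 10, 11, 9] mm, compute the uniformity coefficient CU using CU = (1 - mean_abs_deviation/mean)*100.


mean = 11.000000 mm
MAD = 2.333333 mm
CU = (1 - 2.333333/11.000000)*100

78.7879 %


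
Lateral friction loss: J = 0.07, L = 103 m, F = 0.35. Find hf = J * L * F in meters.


hf = J * L * F = 0.07 * 103 * 0.35 = 2.5235 m

2.5235 m


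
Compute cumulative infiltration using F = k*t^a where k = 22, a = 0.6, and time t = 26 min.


F = k * t^a = 22 * 26^0.6
F = 22 * 7.062915

155.3841 mm


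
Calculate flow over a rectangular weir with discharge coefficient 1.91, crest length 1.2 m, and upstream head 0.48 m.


Q = C * L * H^(3/2) = 1.91 * 1.2 * 0.48^1.5 = 1.91 * 1.2 * 0.332554

0.7622 m^3/s


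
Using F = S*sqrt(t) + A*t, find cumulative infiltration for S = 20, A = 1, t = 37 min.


F = S*sqrt(t) + A*t
F = 20*sqrt(37) + 1*37
F = 20*6.082763 + 37

158.6553 mm


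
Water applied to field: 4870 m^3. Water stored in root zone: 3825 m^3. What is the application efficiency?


Ea = V_root / V_field * 100 = 3825 / 4870 * 100 = 78.5421%

78.5421 %


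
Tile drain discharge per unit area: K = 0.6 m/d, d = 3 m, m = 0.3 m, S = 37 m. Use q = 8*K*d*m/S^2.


q = 8*K*d*m/S^2
q = 8*0.6*3*0.3/37^2
q = 4.3200 / 1369

0.0032 m/d


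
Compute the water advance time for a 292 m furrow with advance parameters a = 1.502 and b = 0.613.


t = (L/a)^(1/b)
t = (292/1.502)^(1/0.613)
t = 194.407457^(1/0.613)

5415.3471 min


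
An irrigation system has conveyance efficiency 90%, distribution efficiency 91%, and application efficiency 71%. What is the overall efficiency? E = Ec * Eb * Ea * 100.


Ec = 0.9, Eb = 0.91, Ea = 0.71
E = 0.9 * 0.91 * 0.71 * 100 = 58.1490%

58.1490 %


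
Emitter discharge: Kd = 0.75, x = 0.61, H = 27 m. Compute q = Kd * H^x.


q = Kd * H^x = 0.75 * 27^0.61 = 0.75 * 7.466755

5.6001 L/h


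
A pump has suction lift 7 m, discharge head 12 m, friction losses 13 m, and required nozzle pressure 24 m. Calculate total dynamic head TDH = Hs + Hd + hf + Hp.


TDH = Hs + Hd + hf + Hp = 7 + 12 + 13 + 24 = 56

56 m


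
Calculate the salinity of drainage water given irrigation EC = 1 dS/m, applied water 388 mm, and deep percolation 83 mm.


EC_dw = EC_iw * D_iw / D_dw
EC_dw = 1 * 388 / 83
EC_dw = 388 / 83

4.6747 dS/m


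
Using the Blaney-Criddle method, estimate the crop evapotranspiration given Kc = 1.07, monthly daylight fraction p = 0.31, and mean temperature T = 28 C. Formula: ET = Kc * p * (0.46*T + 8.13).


ET = Kc * p * (0.46*T + 8.13)
ET = 1.07 * 0.31 * (0.46*28 + 8.13)
ET = 1.07 * 0.31 * 21.0100

6.9690 mm/day


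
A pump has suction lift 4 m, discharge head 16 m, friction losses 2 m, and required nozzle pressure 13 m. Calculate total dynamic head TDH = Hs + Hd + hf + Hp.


TDH = Hs + Hd + hf + Hp = 4 + 16 + 2 + 13 = 35

35 m
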